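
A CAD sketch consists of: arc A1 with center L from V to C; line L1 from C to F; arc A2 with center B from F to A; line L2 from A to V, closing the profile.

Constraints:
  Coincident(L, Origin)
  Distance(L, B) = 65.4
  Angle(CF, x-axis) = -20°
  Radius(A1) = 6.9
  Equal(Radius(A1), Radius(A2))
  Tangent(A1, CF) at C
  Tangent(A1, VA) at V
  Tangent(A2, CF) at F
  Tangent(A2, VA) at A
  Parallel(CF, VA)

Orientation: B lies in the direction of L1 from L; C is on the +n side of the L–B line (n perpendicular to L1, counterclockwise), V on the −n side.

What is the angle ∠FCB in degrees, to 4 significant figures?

6.023°

Tangency of A1 to both parallel lines with radius 6.9 puts C and V at L ± 6.9·n: C = (2.360, 6.484), V = (-2.360, -6.484). Equal radii place F and A the same way about B: F = B + 6.9·n = (63.82, -15.88), A = B − 6.9·n = (59.10, -28.85). Then cos ∠FCB = CF·CB / (|CF||CB|), giving 6.023°.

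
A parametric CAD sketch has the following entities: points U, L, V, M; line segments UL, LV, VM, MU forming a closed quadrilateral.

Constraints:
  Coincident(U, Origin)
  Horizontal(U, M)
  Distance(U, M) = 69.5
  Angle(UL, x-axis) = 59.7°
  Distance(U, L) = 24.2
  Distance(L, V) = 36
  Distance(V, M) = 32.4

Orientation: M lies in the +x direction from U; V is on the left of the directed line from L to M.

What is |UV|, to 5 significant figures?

53.837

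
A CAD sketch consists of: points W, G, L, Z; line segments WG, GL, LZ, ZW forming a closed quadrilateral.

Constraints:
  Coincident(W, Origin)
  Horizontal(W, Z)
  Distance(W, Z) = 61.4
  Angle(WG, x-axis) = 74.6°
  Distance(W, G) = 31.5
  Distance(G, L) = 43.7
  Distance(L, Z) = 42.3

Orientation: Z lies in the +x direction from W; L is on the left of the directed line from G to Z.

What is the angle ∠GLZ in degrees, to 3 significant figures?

90.6°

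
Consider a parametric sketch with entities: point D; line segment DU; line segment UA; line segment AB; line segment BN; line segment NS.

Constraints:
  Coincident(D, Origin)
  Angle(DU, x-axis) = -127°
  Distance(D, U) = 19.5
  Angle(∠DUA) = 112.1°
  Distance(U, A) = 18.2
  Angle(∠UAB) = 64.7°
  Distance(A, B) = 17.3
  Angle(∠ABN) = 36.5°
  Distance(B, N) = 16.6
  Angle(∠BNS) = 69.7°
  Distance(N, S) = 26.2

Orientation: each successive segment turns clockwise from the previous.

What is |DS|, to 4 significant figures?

43.31

∠ABN = 36.5° gives BN at -93.70° from the x-axis; with |BN| = 16.6, N = (-19.23, -14.25). ∠BNS = 69.7° gives NS at 156.0° from the x-axis; with |NS| = 26.2, S = (-43.16, -3.589). Then |DS| = |S − D| = 43.31.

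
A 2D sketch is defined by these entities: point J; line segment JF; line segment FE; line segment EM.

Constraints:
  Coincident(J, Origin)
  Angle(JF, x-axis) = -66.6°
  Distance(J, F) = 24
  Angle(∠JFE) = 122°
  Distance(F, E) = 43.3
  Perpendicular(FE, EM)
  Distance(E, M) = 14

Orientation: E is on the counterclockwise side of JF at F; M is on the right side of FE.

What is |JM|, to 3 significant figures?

65.7

J is at the origin; JF runs at -66.6° with length 24.0, so F = 24.0·(cos -66.6°, sin -66.6°) = (9.53, -22.0). ∠JFE = 122.0°, so FE runs at -66.6° + (180° − 122.0°) = -8.60° from the x-axis; with |FE| = 43.3, E = F + 43.3·(cos -8.60°, sin -8.60°) = (52.3, -28.5). FE is perpendicular to EM; with |EM| = 14.0 on the right of FE, M = E + 14.0·(-0.150, -0.989) = (50.3, -42.3). Then |JM| = |M − J| = 65.7.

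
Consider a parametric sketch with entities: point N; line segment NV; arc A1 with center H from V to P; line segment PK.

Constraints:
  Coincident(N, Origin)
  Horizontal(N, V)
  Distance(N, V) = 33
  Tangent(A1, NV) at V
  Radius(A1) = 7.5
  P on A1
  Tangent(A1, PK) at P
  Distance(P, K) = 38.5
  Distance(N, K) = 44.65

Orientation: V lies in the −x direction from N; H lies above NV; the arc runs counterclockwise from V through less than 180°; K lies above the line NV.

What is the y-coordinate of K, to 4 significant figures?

42.17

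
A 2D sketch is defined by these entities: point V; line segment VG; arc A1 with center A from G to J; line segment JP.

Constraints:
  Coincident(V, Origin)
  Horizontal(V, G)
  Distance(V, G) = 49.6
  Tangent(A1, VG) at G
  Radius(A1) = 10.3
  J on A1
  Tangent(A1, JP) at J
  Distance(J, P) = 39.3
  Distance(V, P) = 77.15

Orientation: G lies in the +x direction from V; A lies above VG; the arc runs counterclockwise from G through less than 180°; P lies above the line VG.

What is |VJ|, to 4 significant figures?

60.82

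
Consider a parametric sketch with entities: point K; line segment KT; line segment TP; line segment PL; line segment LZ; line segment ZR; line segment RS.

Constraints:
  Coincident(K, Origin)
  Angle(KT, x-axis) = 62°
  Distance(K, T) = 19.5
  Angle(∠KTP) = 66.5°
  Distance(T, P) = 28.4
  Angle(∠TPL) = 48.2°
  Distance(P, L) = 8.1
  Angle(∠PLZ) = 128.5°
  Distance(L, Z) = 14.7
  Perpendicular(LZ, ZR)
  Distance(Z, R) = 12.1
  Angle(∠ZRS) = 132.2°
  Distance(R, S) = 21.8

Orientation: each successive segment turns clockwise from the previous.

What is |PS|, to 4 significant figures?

20.72

K is at the origin; KT runs at 62.0° with length 19.5, so T = (9.155, 17.22). ∠KTP = 66.5° gives TP at -51.50° from the x-axis; with |TP| = 28.4, P = (26.83, -5.009). ∠TPL = 48.2° gives PL at 176.7° from the x-axis; with |PL| = 8.1, L = (18.75, -4.542). ∠PLZ = 128.5° gives LZ at 125.2° from the x-axis; with |LZ| = 14.7, Z = (10.27, 7.470). LZ is perpendicular to ZR, so ZR runs at 35.20°; with |ZR| = 12.1, R = (20.16, 14.44). ∠ZRS = 132.2° gives RS at -12.60° from the x-axis; with |RS| = 21.8, S = (41.44, 9.689). Then |PS| = |S − P| = 20.72.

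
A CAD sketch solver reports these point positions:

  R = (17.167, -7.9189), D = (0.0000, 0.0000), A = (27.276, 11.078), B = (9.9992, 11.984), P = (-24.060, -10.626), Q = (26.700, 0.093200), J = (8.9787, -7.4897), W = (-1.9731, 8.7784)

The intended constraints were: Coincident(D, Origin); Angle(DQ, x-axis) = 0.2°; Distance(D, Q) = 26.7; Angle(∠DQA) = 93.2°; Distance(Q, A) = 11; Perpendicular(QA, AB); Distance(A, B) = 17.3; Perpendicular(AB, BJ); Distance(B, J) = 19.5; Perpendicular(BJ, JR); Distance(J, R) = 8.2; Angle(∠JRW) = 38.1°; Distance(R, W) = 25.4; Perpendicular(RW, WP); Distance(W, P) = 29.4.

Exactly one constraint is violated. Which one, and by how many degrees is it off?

Perpendicular(RW, WP) — off by 7.60°.

D = (0.00, 0.00) ✓; DQ at 0.2000° ✓; |DQ| = 26.70 ✓; ∠DQA = 93.20° ✓; |QA| = 11.00 ✓; ∠(QA, AB) = 90.00° ✓; |AB| = 17.30 ✓; ∠(AB, BJ) = 90.00° ✓; |BJ| = 19.50 ✓; ∠(BJ, JR) = 90.00° ✓; |JR| = 8.200 ✓; ∠JRW = 38.10° ✓; |RW| = 25.40 ✓; ∠(RW, WP) = 82.40° ✗; |WP| = 29.40 ✓.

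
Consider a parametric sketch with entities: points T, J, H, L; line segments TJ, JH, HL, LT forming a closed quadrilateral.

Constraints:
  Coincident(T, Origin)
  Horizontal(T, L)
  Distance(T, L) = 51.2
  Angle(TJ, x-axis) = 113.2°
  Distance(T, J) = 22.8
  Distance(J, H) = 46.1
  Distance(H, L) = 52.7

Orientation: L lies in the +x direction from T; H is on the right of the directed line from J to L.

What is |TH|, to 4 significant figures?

23.63

T is at the origin; T and L share the same y with |TL| = 51.2 and L in +x, so L = (51.2, 0). TJ runs at 113.2° with |TJ| = 22.8, so J = (-8.982, 20.96). H is determined by |JH| = 46.1 and |HL| = 52.7 together: it lies at the intersection of circle(J, 46.1) and circle(L, 52.7). With |JL| = 63.73, the foot of the radical line on JL is 26.75 from J and the perpendicular offset is √(46.1² − 26.75²) = 37.55. Taking the right-of-JL solution: H = (3.930, -23.30).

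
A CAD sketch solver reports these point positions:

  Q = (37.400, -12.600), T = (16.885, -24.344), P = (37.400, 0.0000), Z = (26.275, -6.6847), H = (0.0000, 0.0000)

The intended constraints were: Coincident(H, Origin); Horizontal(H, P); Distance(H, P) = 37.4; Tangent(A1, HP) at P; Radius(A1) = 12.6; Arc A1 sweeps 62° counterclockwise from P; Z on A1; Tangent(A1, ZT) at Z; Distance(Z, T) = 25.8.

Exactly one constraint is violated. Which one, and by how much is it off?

Distance(Z, T) = 25.8 — off by 5.80.

H = (0.00, 0.00) ✓; H.y = 0.00, P.y = 0.00 ✓; |HP| = 37.40 ✓; ∠(QP, PH) = 90.00° ✓; |QP| = 12.60 ✓; bearing(Q→Z) − bearing(Q→P) = 62.00° ✓; |QZ| = 12.60 ✓; ∠(QZ, ZT) = 90.00° ✓; |ZT| = 20.00 ✗.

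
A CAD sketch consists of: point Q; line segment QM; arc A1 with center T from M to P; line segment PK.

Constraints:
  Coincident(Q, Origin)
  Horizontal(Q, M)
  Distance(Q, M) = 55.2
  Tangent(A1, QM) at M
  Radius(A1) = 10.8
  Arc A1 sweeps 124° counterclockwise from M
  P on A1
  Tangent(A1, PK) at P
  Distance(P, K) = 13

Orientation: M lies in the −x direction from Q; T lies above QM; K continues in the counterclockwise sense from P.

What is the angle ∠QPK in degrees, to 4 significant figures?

144.0°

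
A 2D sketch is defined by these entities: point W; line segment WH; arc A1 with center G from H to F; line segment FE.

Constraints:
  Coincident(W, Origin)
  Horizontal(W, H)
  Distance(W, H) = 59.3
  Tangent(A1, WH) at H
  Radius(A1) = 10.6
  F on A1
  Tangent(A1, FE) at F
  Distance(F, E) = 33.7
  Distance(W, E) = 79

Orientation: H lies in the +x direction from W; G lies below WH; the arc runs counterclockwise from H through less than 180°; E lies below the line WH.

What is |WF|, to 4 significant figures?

52.06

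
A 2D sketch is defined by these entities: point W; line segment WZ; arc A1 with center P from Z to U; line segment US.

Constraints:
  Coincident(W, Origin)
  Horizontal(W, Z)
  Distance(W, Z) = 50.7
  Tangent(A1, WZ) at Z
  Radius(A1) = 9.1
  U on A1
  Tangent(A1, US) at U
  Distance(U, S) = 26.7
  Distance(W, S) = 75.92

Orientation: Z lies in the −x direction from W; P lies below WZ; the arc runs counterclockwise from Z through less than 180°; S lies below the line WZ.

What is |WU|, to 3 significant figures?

59.3

W is at the origin; W and Z share the same y with |WZ| = 50.7 and Z on the −x side, so Z = (-50.7, 0.00). The tangent condition forces PZ to be normal to WZ, so P = Z + (0, -9.1) = (-50.7, -9.10). Since PU ⟂ US (tangency), |PS| = √(9.1² + 26.7²) = 28.2 regardless of where U sits on A1. So S lies on both circle(W, 75.92) and circle(P, 28.2); the below-WZ intersection is S = (-69.8, -29.9). U is the foot of the tangent from S: U = (-59.0, -5.43).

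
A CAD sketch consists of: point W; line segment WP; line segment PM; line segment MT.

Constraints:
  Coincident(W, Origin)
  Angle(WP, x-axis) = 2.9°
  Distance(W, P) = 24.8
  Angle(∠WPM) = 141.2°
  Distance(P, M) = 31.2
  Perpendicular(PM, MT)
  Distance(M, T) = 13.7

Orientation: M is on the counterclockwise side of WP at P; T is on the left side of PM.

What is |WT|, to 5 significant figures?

50.561

W is at the origin; WP runs at 2.9° with length 24.8, so P = 24.8·(cos 2.9°, sin 2.9°) = (24.768, 1.2547). ∠WPM = 141.2°, so PM runs at 2.9° + (180° − 141.2°) = 41.700° from the x-axis; with |PM| = 31.2, M = P + 31.2·(cos 41.700°, sin 41.700°) = (48.063, 22.010). The perpendicularity gives MT at right angles to PM; with |MT| = 13.7 on the left of PM, T = M + 13.7·(-0.66523, 0.74664) = (38.950, 32.239). Then |WT| = |T − W| = 50.561.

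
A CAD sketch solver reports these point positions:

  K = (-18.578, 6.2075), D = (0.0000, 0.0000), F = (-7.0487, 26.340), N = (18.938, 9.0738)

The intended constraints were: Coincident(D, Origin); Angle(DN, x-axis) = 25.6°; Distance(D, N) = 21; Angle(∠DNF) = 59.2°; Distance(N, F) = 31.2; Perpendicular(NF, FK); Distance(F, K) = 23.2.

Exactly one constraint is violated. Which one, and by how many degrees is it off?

Perpendicular(NF, FK) — off by 3.80°.

D = (0.00, 0.00) ✓; DN at 25.60° ✓; |DN| = 21.00 ✓; ∠DNF = 59.20° ✓; |NF| = 31.20 ✓; ∠(NF, FK) = 93.80° ✗; |FK| = 23.20 ✓.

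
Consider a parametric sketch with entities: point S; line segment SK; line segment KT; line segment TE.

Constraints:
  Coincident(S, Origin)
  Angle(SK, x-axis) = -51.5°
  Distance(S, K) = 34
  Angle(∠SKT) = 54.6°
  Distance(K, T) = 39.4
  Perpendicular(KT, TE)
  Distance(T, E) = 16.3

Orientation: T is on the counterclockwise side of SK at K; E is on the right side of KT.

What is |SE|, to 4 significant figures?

48.22

S is at the origin; SK runs at -51.5° with length 34.0, so K = 34.0·(cos -51.5°, sin -51.5°) = (21.17, -26.61). ∠SKT = 54.6°, so KT runs at -51.5° + (180° − 54.6°) = 73.90° from the x-axis; with |KT| = 39.4, T = K + 39.4·(cos 73.90°, sin 73.90°) = (32.09, 11.25). The perpendicularity gives TE at right angles to KT; with |TE| = 16.3 on the right of KT, E = T + 16.3·(0.9608, -0.2773) = (47.75, 6.726). Then |SE| = |E − S| = 48.22.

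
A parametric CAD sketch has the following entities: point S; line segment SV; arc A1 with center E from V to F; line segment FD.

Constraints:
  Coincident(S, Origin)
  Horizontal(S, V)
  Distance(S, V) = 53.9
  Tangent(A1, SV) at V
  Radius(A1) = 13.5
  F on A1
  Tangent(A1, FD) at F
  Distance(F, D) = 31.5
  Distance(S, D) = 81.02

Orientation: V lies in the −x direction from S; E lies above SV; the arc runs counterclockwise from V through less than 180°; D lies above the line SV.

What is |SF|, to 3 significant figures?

50.3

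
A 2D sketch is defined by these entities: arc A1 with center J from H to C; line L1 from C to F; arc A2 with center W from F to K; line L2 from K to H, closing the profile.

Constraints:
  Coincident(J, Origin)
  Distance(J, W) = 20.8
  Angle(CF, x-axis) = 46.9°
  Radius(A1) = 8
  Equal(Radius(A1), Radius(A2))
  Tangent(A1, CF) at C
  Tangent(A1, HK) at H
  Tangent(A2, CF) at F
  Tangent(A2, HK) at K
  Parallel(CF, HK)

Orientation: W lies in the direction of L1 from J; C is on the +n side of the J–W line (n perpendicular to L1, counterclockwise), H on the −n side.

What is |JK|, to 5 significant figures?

22.285

The slot axis is L1's direction at 46.9°, so u = (cos 46.9°, sin 46.9°) = (0.68327, 0.73016) and n = (−sin 46.9°, cos 46.9°) = (-0.73016, 0.68327). J is at the origin and W lies 20.8 along u from J, so W = 20.8·u = (14.212, 15.187). Tangency of A1 to both parallel lines with radius 8.0 puts C and H at J ± 8.0·n: C = (-5.8413, 5.4662), H = (5.8413, -5.4662). Equal radii place F and K the same way about W: F = W + 8.0·n = (8.3708, 20.654), K = W − 8.0·n = (20.053, 9.7212). Then |JK| = |K − J| = 22.285.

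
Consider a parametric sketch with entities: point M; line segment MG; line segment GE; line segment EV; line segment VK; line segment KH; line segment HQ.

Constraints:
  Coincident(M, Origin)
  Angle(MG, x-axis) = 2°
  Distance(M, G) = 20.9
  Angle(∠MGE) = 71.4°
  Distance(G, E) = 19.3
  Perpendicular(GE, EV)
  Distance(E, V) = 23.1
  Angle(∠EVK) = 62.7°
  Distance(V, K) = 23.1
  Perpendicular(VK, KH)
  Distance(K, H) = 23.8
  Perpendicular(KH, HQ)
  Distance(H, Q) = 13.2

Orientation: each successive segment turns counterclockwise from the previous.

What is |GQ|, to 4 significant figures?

21.57

VK is perpendicular to KH, so KH runs at 47.90°; with |KH| = 23.8, H = (25.57, 12.84). KH is perpendicular to HQ, so HQ runs at 137.9°; with |HQ| = 13.2, Q = (15.78, 21.69). Then |GQ| = |Q − G| = 21.57.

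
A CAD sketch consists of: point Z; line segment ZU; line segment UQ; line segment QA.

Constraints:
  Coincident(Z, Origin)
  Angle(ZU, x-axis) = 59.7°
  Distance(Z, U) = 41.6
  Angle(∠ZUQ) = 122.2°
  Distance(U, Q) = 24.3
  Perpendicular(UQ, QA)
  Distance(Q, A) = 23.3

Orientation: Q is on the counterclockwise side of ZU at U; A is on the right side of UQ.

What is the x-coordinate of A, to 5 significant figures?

30.435

Z is at the origin; ZU runs at 59.7° with length 41.6, so U = 41.6·(cos 59.7°, sin 59.7°) = (20.988, 35.917). ∠ZUQ = 122.2°, so UQ runs at 59.7° + (180° − 122.2°) = 117.50° from the x-axis; with |UQ| = 24.3, Q = U + 24.3·(cos 117.50°, sin 117.50°) = (9.7679, 57.472). The perpendicularity gives QA at right angles to UQ; with |QA| = 23.3 on the right of UQ, A = Q + 23.3·(0.88701, 0.46175) = (30.435, 68.230). So A.x = 30.435.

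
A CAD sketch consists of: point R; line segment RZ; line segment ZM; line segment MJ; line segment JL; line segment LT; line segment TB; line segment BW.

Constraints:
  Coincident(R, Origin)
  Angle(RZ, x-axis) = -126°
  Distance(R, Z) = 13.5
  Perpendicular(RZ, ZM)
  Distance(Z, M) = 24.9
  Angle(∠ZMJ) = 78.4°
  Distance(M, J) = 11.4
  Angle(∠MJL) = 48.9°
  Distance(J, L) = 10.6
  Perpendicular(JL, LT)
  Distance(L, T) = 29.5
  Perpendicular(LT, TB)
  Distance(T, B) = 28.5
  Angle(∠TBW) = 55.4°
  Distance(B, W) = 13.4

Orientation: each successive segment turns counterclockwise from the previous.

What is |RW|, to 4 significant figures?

43.86

R is at the origin; RZ runs at -126.0° with length 13.5, so Z = (-7.935, -10.92). RZ is perpendicular to ZM, so ZM runs at -36.00°; with |ZM| = 24.9, M = (12.21, -25.56). ∠ZMJ = 78.4° gives MJ at 65.60° from the x-axis; with |MJ| = 11.4, J = (16.92, -15.18). ∠MJL = 48.9° gives JL at -163.3° from the x-axis; with |JL| = 10.6, L = (6.766, -18.22). JL is perpendicular to LT, so LT runs at -73.30°; with |LT| = 29.5, T = (15.24, -46.48). LT ⟂ TB, so TB runs at 16.70°; with |TB| = 28.5, B = (42.54, -38.29). ∠TBW = 55.4° gives BW at 141.3° from the x-axis; with |BW| = 13.4, W = (32.08, -29.91). Then |RW| = |W − R| = 43.86.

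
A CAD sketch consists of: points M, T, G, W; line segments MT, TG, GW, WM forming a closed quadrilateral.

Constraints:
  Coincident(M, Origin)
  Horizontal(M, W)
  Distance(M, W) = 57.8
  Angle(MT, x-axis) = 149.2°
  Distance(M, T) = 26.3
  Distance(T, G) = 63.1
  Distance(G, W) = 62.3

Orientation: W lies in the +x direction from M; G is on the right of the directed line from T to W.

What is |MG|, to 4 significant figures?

41.66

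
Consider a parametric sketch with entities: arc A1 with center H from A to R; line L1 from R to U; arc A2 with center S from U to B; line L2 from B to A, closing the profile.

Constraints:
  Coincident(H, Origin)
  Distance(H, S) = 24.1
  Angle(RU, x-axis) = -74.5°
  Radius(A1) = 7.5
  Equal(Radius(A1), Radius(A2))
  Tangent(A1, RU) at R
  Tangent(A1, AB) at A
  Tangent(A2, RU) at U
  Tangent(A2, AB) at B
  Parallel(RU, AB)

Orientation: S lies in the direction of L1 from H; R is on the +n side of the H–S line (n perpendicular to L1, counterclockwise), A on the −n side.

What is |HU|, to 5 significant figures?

25.240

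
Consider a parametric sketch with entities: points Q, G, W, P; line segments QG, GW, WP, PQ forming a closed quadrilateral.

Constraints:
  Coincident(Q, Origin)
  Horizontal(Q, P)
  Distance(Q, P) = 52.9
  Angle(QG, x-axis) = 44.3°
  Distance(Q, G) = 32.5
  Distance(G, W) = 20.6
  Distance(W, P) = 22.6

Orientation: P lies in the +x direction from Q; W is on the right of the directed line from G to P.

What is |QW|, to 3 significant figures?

30.8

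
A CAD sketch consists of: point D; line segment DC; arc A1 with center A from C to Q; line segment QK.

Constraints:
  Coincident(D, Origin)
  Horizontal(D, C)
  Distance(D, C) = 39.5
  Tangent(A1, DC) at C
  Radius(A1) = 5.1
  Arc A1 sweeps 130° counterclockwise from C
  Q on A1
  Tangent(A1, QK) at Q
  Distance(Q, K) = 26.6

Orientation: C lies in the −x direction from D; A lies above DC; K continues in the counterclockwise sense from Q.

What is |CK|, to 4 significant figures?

31.64

On A1, C sits at bearing -90° from A; a 130° counterclockwise sweep puts Q at bearing 40°, so Q = A + 5.1·(cos 40°, sin 40°) = (-35.59, 8.378). A1 meets QK tangentially, so AQ is at right angles to QK, so QK runs along (−sin 40°, cos 40°); with |QK| = 26.6, K = (-52.69, 28.75). Then |CK| = |K − C| = 31.64.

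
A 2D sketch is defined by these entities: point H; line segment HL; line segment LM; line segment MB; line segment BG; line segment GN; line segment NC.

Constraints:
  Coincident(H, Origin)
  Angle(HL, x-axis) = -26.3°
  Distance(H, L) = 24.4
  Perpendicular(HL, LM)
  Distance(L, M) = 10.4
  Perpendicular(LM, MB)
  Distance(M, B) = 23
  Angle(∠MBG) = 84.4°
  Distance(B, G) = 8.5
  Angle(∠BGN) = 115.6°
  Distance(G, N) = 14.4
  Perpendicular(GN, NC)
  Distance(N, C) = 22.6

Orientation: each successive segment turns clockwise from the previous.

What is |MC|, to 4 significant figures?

7.905

∠BGN = 115.6° gives GN at -6.300° from the x-axis; with |GN| = 14.4, N = (15.45, -4.308). GN is perpendicular to NC, so NC runs at -96.30°; with |NC| = 22.6, C = (12.97, -26.77). Then |MC| = |C − M| = 7.905.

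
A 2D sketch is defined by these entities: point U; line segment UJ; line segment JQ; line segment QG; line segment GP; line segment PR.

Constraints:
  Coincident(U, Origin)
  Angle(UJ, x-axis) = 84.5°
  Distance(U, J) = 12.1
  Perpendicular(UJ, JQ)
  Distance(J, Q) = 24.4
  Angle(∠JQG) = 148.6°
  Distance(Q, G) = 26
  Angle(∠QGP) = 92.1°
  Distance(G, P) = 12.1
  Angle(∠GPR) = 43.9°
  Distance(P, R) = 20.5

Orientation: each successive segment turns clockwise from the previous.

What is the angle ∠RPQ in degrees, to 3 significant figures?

19.4°

U is at the origin; UJ runs at 84.5° with length 12.1, so J = (1.16, 12.0). UJ ⟂ JQ, so JQ runs at -5.50°; with |JQ| = 24.4, Q = (25.4, 9.71). ∠JQG = 148.6° gives QG at -36.9° from the x-axis; with |QG| = 26.0, G = (46.2, -5.91). ∠QGP = 92.1° gives GP at -125° from the x-axis; with |GP| = 12.1, P = (39.3, -15.8). ∠GPR = 43.9° gives PR at 99.1° from the x-axis; with |PR| = 20.5, R = (36.1, 4.40). Then cos ∠RPQ = PR·PQ / (|PR||PQ|), giving 19.4°.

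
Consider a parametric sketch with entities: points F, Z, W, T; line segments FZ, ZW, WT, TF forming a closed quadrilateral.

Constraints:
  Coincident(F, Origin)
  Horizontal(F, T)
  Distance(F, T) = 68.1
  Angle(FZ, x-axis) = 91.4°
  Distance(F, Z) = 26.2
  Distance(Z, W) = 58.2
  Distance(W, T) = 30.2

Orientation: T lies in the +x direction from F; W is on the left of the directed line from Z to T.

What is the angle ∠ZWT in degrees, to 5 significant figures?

108.44°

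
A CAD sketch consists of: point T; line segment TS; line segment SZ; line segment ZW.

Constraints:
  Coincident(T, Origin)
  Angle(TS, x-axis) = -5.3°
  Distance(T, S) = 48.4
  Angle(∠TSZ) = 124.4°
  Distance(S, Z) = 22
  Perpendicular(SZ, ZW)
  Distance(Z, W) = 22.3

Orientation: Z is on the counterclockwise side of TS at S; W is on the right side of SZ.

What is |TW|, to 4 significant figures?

79.42

∠TSZ = 124.4°, so SZ runs at -5.3° + (180° − 124.4°) = 50.30° from the x-axis; with |SZ| = 22.0, Z = S + 22.0·(cos 50.30°, sin 50.30°) = (62.25, 12.46). The perpendicularity gives ZW at right angles to SZ; with |ZW| = 22.3 on the right of SZ, W = Z + 22.3·(0.7694, -0.6388) = (79.40, -1.788). Then |TW| = |W − T| = 79.42.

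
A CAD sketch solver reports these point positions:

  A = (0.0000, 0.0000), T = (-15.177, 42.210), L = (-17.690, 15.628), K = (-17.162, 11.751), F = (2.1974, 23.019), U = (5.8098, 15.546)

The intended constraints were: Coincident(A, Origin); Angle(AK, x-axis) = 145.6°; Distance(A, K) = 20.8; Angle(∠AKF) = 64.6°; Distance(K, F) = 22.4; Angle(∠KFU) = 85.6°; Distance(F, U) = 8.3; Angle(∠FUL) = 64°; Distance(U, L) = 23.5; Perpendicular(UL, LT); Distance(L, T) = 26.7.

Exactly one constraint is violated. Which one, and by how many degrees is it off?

Perpendicular(UL, LT) — off by 5.20°.

A = (0.00, 0.00) ✓; AK at 145.6° ✓; |AK| = 20.80 ✓; ∠AKF = 64.60° ✓; |KF| = 22.40 ✓; ∠KFU = 85.60° ✓; |FU| = 8.300 ✓; ∠FUL = 64.00° ✓; |UL| = 23.50 ✓; ∠(UL, LT) = 95.20° ✗; |LT| = 26.70 ✓.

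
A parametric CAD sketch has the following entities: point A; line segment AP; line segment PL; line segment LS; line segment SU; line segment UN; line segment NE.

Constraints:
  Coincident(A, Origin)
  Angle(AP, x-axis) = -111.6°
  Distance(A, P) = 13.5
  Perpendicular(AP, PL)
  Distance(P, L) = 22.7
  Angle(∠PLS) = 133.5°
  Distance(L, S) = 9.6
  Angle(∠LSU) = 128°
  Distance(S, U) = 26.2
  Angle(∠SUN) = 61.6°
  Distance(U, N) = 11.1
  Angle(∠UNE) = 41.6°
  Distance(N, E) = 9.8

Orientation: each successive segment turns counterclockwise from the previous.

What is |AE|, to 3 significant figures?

28.9

A is at the origin; AP runs at -111.6° with length 13.5, so P = (-4.97, -12.6). AP ⟂ PL, so PL runs at -21.6°; with |PL| = 22.7, L = (16.1, -20.9). ∠PLS = 133.5° gives LS at 24.9° from the x-axis; with |LS| = 9.6, S = (24.8, -16.9). ∠LSU = 128.0° gives SU at 76.9° from the x-axis; with |SU| = 26.2, U = (30.8, 8.65). ∠SUN = 61.6° gives UN at -165° from the x-axis; with |UN| = 11.1, N = (20.1, 5.72). ∠UNE = 41.6° gives NE at -26.3° from the x-axis; with |NE| = 9.8, E = (28.9, 1.38). Then |AE| = |E − A| = 28.9.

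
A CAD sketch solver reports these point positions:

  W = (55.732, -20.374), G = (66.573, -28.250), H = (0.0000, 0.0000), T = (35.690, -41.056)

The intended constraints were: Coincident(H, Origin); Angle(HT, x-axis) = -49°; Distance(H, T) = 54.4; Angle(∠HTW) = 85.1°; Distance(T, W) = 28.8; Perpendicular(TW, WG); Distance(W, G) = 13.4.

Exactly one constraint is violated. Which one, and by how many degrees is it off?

Perpendicular(TW, WG) — off by 8.10°.

H = (0.00, 0.00) ✓; HT at -49.00° ✓; |HT| = 54.40 ✓; ∠HTW = 85.10° ✓; |TW| = 28.80 ✓; ∠(TW, WG) = 81.90° ✗; |WG| = 13.40 ✓.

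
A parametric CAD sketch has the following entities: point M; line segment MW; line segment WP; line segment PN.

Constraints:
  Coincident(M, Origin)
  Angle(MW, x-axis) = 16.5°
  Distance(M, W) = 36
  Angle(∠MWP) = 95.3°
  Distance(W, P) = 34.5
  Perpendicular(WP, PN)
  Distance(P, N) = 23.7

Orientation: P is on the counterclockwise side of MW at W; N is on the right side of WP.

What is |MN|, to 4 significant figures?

70.54

∠MWP = 95.3°, so WP runs at 16.5° + (180° − 95.3°) = 101.2° from the x-axis; with |WP| = 34.5, P = W + 34.5·(cos 101.2°, sin 101.2°) = (27.82, 44.07). WP is perpendicular to PN; with |PN| = 23.7 on the right of WP, N = P + 23.7·(0.9810, 0.1942) = (51.07, 48.67). Then |MN| = |N − M| = 70.54.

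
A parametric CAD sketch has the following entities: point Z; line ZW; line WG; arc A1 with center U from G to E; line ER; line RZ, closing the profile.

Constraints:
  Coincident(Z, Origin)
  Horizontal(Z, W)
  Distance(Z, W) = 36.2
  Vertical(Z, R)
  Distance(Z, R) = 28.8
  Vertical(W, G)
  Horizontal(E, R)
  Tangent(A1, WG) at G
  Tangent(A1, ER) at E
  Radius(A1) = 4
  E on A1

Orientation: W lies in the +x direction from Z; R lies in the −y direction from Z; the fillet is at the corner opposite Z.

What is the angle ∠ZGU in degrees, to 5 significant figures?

34.414°

Z is at the origin; ZW is horizontal with |ZW| = 36.2 and W on the +x side, so W = (36.200, 0.0000). ZR is vertical with |ZR| = 28.8 and R on the −y side, so R = (0.0000, -28.800). The virtual corner opposite Z is at (36.200, -28.800). The tangent condition forces UG to be normal to WG and A1 meets ER tangentially, so UE is at right angles to ER, with radius 4.0, so the center U sits 4.0 in from both sides at U = (32.200, -24.800). That places the tangent points at G = (36.200, -24.800) on WG and E = (32.200, -28.800) on ER. Then cos ∠ZGU = GZ·GU / (|GZ||GU|), giving 34.414°.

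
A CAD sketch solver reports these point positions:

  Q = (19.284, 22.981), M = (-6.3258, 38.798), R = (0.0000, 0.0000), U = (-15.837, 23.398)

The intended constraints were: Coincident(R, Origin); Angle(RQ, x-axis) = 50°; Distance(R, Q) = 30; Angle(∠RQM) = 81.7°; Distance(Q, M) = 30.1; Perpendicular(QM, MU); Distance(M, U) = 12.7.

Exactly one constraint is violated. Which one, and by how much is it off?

Distance(M, U) = 12.7 — off by 5.40.

R = (0.00, 0.00) ✓; RQ at 50.00° ✓; |RQ| = 30.00 ✓; ∠RQM = 81.70° ✓; |QM| = 30.10 ✓; ∠(QM, MU) = 90.00° ✓; |MU| = 18.10 ✗.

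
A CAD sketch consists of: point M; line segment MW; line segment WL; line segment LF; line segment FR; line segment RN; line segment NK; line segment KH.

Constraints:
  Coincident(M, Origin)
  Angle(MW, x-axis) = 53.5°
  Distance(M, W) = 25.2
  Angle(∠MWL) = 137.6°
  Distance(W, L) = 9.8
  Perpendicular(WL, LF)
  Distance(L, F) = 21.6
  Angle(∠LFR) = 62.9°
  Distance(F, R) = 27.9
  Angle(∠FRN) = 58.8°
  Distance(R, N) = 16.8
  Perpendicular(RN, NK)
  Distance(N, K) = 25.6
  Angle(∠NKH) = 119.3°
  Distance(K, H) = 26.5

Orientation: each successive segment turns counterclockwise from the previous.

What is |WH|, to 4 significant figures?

45.02

The perpendicularity gives NK at right angles to RN, so NK runs at 154.2°; with |NK| = 25.6, K = (-8.044, 30.65). ∠NKH = 119.3° gives KH at -145.1° from the x-axis; with |KH| = 26.5, H = (-29.78, 15.49). Then |WH| = |H − W| = 45.02.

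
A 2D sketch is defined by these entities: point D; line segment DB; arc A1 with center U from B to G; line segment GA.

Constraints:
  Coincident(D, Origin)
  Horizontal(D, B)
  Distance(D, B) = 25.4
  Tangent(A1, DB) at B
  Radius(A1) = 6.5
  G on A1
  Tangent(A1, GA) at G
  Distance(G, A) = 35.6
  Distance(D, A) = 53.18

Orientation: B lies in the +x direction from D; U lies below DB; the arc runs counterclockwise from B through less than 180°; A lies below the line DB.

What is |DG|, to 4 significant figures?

21.33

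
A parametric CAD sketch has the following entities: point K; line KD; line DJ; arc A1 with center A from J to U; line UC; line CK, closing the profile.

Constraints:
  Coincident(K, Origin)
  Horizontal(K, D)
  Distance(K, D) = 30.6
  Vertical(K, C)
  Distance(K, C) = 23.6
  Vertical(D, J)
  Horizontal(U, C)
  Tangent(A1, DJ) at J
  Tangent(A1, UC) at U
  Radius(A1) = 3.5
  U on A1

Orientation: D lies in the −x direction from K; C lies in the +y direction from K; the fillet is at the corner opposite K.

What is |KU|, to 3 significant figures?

35.9

The virtual corner opposite K is at (-30.6, 23.6). A1 meets DJ tangentially, so AJ is at right angles to DJ and A1 meets UC tangentially, so AU is at right angles to UC, with radius 3.5, so the center A sits 3.5 in from both sides at A = (-27.1, 20.1). That places the tangent points at J = (-30.6, 20.1) on DJ and U = (-27.1, 23.6) on UC. Then |KU| = |U − K| = 35.9.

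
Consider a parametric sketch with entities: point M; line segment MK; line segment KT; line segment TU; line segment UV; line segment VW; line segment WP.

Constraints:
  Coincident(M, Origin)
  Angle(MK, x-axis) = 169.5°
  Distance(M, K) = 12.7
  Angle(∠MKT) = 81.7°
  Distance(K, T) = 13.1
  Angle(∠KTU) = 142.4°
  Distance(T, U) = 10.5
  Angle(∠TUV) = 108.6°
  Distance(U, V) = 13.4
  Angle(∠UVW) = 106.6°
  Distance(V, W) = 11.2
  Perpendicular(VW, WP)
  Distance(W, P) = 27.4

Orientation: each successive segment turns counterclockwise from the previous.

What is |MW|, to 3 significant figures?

7.26

∠TUV = 108.6° gives UV at 16.8° from the x-axis; with |UV| = 13.4, V = (5.92, -15.5). ∠UVW = 106.6° gives VW at 90.2° from the x-axis; with |VW| = 11.2, W = (5.88, -4.26). Then |MW| = |W − M| = 7.26.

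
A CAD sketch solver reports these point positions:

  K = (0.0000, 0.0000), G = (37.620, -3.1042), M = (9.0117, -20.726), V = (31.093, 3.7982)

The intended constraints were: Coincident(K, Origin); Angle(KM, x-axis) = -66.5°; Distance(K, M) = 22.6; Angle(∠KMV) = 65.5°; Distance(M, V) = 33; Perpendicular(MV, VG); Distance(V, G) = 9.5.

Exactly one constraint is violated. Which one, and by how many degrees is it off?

Perpendicular(MV, VG) — off by 4.60°.

K = (0.00, 0.00) ✓; KM at -66.50° ✓; |KM| = 22.60 ✓; ∠KMV = 65.50° ✓; |MV| = 33.00 ✓; ∠(MV, VG) = 94.60° ✗; |VG| = 9.500 ✓.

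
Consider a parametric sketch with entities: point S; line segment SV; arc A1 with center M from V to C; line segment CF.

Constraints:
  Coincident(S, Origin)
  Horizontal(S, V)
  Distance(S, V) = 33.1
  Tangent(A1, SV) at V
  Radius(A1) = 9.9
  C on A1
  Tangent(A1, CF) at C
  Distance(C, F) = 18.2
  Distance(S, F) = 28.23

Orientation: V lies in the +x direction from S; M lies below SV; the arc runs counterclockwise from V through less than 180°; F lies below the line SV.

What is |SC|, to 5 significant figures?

24.743

S is at the origin; SV is horizontal with |SV| = 33.1 and V on the +x side, so V = (33.100, 0.0000). A1 meets SV tangentially, so MV is at right angles to SV, so M = V + (0, -9.9) = (33.100, -9.9000). Since MC ⟂ CF (tangency), |MF| = √(9.9² + 18.2²) = 20.718 regardless of where C sits on A1. So F lies on both circle(S, 28.23) and circle(M, 20.718); the below-SV intersection is F = (16.799, -22.688). C is the foot of the tangent from F: C = (24.010, -5.9773).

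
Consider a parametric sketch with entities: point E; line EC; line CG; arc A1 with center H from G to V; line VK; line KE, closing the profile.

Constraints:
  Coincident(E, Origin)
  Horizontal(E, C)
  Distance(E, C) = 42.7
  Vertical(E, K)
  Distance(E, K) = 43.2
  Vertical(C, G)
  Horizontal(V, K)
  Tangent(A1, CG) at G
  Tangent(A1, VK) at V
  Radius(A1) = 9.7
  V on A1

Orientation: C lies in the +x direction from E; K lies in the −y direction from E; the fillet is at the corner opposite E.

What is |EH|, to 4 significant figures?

47.02

E is at the origin; E and C share the same y with |EC| = 42.7 and C on the +x side, so C = (42.70, 0.000). EK is vertical with |EK| = 43.2 and K on the −y side, so K = (0.000, -43.20). The virtual corner opposite E is at (42.70, -43.20). A1 meets CG tangentially, so HG is at right angles to CG and the tangent condition forces HV to be normal to VK, with radius 9.7, so the center H sits 9.7 in from both sides at H = (33.00, -33.50). Then |EH| = |H − E| = 47.02.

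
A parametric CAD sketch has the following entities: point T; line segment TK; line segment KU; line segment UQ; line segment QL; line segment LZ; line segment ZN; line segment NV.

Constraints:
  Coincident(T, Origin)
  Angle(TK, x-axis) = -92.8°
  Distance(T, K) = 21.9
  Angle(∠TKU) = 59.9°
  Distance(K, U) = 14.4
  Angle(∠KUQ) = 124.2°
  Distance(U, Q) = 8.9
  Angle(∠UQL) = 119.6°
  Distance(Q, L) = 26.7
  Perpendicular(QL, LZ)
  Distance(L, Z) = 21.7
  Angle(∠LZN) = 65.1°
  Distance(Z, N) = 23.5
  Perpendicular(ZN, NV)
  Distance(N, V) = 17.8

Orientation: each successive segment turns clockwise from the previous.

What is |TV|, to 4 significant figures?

6.890

T is at the origin; TK runs at -92.8° with length 21.9, so K = (-1.070, -21.87). ∠TKU = 59.9° gives KU at 147.1° from the x-axis; with |KU| = 14.4, U = (-13.16, -14.05). ∠KUQ = 124.2° gives UQ at 91.30° from the x-axis; with |UQ| = 8.9, Q = (-13.36, -5.154). ∠UQL = 119.6° gives QL at 30.90° from the x-axis; with |QL| = 26.7, L = (9.548, 8.557). QL ⟂ LZ, so LZ runs at -59.10°; with |LZ| = 21.7, Z = (20.69, -10.06). ∠LZN = 65.1° gives ZN at -174.0° from the x-axis; with |ZN| = 23.5, N = (-2.679, -12.52). ZN is perpendicular to NV, so NV runs at 96.00°; with |NV| = 17.8, V = (-4.540, 5.183). Then |TV| = |V − T| = 6.890.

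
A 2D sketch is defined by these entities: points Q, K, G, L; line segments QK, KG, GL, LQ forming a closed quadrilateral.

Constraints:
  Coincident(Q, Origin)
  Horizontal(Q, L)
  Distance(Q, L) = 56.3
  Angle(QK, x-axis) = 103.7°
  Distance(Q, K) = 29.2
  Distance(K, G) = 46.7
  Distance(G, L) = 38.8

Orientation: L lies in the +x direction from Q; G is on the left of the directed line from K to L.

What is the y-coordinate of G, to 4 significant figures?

34.89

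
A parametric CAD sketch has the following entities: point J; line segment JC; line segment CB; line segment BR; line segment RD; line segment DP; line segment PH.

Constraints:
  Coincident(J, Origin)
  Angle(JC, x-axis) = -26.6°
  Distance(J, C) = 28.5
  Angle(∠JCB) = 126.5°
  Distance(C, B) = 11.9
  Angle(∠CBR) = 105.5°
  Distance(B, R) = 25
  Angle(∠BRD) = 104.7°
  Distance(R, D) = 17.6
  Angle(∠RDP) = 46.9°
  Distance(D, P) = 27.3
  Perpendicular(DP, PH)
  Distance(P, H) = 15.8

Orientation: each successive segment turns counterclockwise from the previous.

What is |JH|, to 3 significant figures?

43.8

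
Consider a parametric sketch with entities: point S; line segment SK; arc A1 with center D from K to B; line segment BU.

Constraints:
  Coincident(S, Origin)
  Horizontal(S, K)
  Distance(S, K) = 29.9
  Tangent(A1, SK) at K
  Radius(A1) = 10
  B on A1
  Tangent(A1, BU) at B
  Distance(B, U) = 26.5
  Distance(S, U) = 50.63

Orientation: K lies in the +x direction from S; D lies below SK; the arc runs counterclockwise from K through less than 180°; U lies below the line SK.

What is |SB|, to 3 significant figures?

25.6

Checks: |DB| = 10.00 ✓; ∠(DB, BU) = 90.00° ✓; |BU| = 26.50 ✓; |SU| = 50.63 ✓.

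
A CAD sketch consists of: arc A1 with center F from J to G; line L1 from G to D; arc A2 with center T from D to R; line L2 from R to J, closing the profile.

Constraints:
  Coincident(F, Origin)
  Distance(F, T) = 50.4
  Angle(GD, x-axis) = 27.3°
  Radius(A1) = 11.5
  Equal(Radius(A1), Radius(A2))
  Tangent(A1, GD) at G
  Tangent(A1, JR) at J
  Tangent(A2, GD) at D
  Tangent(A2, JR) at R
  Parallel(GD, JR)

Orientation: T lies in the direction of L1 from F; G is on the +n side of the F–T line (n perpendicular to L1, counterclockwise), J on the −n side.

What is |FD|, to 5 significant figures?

51.695

The slot axis is L1's direction at 27.3°, so u = (cos 27.3°, sin 27.3°) = (0.88862, 0.45865) and n = (−sin 27.3°, cos 27.3°) = (-0.45865, 0.88862). F is at the origin and T lies 50.4 along u from F, so T = 50.4·u = (44.786, 23.116). Tangency of A1 to both parallel lines with radius 11.5 puts G and J at F ± 11.5·n: G = (-5.2745, 10.219), J = (5.2745, -10.219). Equal radii place D and R the same way about T: D = T + 11.5·n = (39.512, 33.335), R = T − 11.5·n = (50.061, 12.897). Then |FD| = |D − F| = 51.695.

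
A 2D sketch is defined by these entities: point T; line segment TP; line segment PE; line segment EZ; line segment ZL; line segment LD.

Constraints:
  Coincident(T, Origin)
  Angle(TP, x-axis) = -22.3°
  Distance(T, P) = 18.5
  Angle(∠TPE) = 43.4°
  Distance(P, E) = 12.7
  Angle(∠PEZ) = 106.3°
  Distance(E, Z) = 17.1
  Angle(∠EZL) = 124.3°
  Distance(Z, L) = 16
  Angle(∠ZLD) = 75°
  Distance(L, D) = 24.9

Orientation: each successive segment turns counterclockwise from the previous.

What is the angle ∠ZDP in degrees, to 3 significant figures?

67.8°

T is at the origin; TP runs at -22.3° with length 18.5, so P = (17.1, -7.02). ∠TPE = 43.4° gives PE at 114° from the x-axis; with |PE| = 12.7, E = (11.9, 4.55). ∠PEZ = 106.3° gives EZ at -172° from the x-axis; with |EZ| = 17.1, Z = (-5.04, 2.18). ∠EZL = 124.3° gives ZL at -116° from the x-axis; with |ZL| = 16.0, L = (-12.1, -12.2). ∠ZLD = 75.0° gives LD at -11.3° from the x-axis; with |LD| = 24.9, D = (12.3, -17.0). Then cos ∠ZDP = DZ·DP / (|DZ||DP|), giving 67.8°.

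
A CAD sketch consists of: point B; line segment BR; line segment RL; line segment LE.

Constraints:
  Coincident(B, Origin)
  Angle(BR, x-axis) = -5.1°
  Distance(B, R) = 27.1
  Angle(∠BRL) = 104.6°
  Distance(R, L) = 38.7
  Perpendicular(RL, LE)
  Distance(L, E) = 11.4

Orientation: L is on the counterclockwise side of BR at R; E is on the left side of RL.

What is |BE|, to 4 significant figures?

47.88

B is at the origin; BR runs at -5.1° with length 27.1, so R = 27.1·(cos -5.1°, sin -5.1°) = (26.99, -2.409). ∠BRL = 104.6°, so RL runs at -5.1° + (180° − 104.6°) = 70.30° from the x-axis; with |RL| = 38.7, L = R + 38.7·(cos 70.30°, sin 70.30°) = (40.04, 34.03). The perpendicularity gives LE at right angles to RL; with |LE| = 11.4 on the left of RL, E = L + 11.4·(-0.9415, 0.3371) = (29.31, 37.87). Then |BE| = |E − B| = 47.88.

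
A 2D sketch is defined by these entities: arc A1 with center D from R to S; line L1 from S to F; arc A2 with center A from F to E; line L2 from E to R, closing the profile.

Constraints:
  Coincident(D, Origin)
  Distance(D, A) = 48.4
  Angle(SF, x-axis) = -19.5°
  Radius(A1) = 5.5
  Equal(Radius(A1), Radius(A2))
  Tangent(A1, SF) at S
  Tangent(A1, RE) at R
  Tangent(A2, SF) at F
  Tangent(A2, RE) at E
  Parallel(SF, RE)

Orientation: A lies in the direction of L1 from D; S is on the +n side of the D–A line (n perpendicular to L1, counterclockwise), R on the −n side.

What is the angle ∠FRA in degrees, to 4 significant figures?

6.321°

The slot axis is L1's direction at -19.5°, so u = (cos -19.5°, sin -19.5°) = (0.9426, -0.3338) and n = (−sin -19.5°, cos -19.5°) = (0.3338, 0.9426). D is at the origin and A lies 48.4 along u from D, so A = 48.4·u = (45.62, -16.16). Tangency of A1 to both parallel lines with radius 5.5 puts S and R at D ± 5.5·n: S = (1.836, 5.185), R = (-1.836, -5.185). Equal radii place F and E the same way about A: F = A + 5.5·n = (47.46, -10.97), E = A − 5.5·n = (43.79, -21.34). Then cos ∠FRA = RF·RA / (|RF||RA|), giving 6.321°.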